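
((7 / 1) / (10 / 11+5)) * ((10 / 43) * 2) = 308 / 559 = 0.55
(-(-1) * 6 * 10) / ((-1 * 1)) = -60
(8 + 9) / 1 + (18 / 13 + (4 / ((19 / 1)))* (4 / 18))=40973 / 2223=18.43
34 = 34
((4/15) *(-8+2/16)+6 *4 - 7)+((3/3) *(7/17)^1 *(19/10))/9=2293/153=14.99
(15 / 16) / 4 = 15 / 64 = 0.23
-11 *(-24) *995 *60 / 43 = 15760800 / 43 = 366530.23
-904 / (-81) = 904 / 81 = 11.16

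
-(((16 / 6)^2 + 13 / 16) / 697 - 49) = 4916891 / 100368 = 48.99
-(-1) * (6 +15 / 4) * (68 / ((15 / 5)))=221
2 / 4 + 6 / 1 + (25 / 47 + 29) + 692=68435 / 94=728.03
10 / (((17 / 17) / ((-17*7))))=-1190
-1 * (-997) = 997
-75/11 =-6.82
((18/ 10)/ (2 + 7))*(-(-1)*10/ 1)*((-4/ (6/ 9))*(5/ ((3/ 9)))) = -180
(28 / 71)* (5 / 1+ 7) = 336 / 71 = 4.73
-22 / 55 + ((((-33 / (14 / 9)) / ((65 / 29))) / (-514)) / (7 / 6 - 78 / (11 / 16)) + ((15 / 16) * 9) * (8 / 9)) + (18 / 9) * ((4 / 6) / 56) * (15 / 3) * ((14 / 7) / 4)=74452068683 / 10399263420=7.16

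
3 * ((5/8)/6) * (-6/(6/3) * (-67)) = 62.81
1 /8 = 0.12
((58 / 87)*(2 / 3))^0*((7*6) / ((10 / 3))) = 63 / 5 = 12.60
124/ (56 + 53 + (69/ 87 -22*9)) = -1798/ 1279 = -1.41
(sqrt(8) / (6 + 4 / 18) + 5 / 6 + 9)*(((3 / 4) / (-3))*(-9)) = 81*sqrt(2) / 112 + 177 / 8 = 23.15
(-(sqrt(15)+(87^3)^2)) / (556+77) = -144542067003 / 211 - sqrt(15) / 633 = -685033492.91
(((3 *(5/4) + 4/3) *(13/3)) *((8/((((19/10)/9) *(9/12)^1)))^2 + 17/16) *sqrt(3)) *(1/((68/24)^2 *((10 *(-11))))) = -110.35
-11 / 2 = -5.50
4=4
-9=-9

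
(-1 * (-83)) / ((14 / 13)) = 1079 / 14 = 77.07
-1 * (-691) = 691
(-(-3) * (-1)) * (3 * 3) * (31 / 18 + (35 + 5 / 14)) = -7008 / 7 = -1001.14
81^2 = 6561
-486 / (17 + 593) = -243 / 305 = -0.80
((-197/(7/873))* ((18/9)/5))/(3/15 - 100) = 343962/3493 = 98.47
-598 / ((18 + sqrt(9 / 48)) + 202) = -161920 / 59569 + 184 *sqrt(3) / 59569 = -2.71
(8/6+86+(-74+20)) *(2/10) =20/3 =6.67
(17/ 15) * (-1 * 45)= -51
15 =15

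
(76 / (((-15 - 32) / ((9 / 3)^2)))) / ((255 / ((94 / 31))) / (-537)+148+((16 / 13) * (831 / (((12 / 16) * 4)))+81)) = -353704 / 13847731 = -0.03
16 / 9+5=61 / 9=6.78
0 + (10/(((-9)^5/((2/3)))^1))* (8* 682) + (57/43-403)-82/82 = -3071992465/7617321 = -403.29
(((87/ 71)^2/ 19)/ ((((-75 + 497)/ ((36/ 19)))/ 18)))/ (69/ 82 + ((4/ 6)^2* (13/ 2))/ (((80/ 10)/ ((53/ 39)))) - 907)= -10859032368/ 1539865865579267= -0.00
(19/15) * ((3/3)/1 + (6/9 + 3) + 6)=608/45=13.51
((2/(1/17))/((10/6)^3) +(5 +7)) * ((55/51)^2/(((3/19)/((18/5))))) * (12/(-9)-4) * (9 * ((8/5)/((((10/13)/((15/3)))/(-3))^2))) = -541133543808/36125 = -14979475.26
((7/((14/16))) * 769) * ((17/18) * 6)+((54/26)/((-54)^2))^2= 68719218049/1971216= 34861.33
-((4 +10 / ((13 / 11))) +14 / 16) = -1387 / 104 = -13.34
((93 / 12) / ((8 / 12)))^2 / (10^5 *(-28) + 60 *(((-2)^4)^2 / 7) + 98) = -60543 / 1253373056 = -0.00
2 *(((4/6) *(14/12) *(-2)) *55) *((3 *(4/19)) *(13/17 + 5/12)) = -127.67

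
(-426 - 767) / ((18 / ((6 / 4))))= -1193 / 12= -99.42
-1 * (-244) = 244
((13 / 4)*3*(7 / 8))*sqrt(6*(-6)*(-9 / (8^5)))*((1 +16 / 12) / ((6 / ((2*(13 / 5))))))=24843*sqrt(2) / 20480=1.72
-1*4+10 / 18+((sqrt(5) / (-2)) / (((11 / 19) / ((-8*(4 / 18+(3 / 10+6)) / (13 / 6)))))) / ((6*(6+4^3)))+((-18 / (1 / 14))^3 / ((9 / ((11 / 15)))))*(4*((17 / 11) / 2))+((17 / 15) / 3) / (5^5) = -4030390.53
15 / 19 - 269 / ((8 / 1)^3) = 2569 / 9728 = 0.26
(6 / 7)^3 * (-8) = -1728 / 343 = -5.04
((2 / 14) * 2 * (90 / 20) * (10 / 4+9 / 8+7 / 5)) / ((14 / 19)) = 34371 / 3920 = 8.77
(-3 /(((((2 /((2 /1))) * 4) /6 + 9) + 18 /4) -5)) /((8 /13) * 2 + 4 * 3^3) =-117 /39050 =-0.00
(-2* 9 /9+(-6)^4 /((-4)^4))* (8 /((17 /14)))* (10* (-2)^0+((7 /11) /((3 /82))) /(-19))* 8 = 15629824 /10659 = 1466.35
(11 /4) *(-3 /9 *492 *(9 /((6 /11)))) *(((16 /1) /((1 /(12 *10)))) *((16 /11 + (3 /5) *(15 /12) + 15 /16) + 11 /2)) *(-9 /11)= 101024820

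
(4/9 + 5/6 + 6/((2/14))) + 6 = 887/18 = 49.28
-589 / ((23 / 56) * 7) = -4712 / 23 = -204.87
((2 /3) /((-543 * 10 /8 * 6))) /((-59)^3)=4 /5018435865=0.00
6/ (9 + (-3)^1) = 1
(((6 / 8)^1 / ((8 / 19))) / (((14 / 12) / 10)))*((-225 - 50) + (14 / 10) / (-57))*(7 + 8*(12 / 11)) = -20340129 / 308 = -66039.38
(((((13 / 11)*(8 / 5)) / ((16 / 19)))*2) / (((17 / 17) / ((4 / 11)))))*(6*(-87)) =-852.46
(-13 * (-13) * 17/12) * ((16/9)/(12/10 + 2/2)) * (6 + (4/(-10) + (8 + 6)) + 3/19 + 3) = 24845704/5643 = 4402.92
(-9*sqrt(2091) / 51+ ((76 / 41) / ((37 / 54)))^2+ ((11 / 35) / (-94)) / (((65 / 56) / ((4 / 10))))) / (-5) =0.15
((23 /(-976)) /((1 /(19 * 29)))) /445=-12673 /434320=-0.03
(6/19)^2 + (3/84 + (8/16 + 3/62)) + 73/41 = 31659679/12847268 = 2.46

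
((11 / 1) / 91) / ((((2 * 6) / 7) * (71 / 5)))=55 / 11076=0.00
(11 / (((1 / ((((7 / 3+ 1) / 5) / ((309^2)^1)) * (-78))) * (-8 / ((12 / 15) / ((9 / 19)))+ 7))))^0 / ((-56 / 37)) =-37 / 56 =-0.66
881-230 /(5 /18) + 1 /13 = 690 /13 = 53.08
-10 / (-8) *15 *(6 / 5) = 45 / 2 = 22.50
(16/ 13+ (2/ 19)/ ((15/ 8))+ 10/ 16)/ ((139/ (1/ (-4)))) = -56669/ 16479840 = -0.00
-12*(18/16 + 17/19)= -921/38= -24.24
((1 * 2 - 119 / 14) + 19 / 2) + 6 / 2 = 6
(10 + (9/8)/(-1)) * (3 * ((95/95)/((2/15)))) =3195/16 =199.69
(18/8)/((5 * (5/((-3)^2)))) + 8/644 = 13241/16100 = 0.82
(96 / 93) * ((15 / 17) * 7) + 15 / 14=54945 / 7378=7.45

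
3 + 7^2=52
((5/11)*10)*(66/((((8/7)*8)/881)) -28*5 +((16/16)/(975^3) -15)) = 184028855765657/6525090000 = 28203.27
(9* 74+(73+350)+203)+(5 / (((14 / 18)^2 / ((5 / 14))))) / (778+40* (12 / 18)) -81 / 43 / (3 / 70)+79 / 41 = 3649351693037 / 2919535052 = 1249.98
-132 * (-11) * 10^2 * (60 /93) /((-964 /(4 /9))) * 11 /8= -1331000 /22413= -59.39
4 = 4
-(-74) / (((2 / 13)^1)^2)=6253 / 2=3126.50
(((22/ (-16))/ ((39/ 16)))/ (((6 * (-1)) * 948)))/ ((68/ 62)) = 341/ 3771144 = 0.00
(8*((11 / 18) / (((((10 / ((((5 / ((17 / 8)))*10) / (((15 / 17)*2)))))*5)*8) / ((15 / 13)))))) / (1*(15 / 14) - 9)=-308 / 12987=-0.02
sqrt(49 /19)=7 *sqrt(19) /19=1.61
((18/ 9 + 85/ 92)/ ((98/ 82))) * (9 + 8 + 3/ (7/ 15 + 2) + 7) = 10290057/ 166796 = 61.69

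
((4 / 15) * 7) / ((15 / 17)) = 476 / 225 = 2.12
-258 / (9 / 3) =-86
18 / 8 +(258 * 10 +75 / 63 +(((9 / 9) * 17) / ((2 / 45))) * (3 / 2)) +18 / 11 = 729689 / 231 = 3158.83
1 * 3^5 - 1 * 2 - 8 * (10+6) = 113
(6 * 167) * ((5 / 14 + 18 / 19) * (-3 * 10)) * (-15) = 78231150 / 133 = 588204.14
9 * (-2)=-18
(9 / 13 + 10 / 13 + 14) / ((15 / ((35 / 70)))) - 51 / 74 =-418 / 2405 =-0.17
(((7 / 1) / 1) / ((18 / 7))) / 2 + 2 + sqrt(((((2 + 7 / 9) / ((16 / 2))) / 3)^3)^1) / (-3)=121 / 36 - 125* sqrt(6) / 23328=3.35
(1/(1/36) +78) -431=-317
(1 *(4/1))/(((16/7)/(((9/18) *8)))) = 7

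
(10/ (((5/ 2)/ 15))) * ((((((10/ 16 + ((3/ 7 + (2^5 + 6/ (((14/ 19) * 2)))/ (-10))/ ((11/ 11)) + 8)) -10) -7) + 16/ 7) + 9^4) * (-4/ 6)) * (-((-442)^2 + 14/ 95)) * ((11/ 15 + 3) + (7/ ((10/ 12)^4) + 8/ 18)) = 238667010922047688/ 249375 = 957060695426.76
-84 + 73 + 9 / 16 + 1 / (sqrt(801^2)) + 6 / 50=-3305327 / 320400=-10.32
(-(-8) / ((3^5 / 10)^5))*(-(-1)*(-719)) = -575200000 / 847288609443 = -0.00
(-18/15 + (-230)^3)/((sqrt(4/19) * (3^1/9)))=-91252509 * sqrt(19)/5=-79552093.02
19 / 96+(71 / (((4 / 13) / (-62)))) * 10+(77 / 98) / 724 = -17401257875 / 121632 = -143064.80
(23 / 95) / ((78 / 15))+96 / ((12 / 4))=15831 / 494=32.05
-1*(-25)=25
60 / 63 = 20 / 21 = 0.95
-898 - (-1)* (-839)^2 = 703023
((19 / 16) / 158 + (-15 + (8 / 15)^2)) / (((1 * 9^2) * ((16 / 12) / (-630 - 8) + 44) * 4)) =-2668732627 / 2586588422400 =-0.00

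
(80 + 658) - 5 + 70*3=943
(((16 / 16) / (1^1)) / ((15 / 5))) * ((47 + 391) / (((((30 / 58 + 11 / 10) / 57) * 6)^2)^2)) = 8410838007091250 / 48382841521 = 173839.27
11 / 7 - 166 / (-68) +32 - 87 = -12135 / 238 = -50.99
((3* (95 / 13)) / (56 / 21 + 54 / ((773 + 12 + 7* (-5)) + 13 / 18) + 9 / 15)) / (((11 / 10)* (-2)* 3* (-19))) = 5067375 / 96770531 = 0.05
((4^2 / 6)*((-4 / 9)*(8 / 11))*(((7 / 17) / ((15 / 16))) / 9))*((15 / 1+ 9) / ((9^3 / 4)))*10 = -1835008 / 33126489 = -0.06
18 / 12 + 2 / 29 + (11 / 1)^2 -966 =-48919 / 58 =-843.43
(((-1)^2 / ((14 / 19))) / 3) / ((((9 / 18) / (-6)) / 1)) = -38 / 7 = -5.43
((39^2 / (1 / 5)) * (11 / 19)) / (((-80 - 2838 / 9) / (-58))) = 7277985 / 11267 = 645.96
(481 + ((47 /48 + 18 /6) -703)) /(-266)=0.82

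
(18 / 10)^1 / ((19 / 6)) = 54 / 95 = 0.57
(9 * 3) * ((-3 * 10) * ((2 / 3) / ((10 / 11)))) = -594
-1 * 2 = -2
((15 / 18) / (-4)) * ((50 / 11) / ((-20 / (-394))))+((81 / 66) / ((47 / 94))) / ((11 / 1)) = -53527 / 2904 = -18.43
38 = 38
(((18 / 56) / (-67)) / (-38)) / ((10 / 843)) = 7587 / 712880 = 0.01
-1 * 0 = 0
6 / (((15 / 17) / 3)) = 20.40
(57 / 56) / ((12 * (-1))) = -19 / 224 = -0.08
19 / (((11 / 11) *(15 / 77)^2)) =112651 / 225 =500.67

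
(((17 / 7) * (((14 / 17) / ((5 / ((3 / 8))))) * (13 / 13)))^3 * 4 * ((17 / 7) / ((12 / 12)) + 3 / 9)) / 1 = 261 / 7000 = 0.04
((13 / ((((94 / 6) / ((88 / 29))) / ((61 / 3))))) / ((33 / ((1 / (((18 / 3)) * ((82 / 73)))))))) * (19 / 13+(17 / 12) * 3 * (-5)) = -1527379 / 335298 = -4.56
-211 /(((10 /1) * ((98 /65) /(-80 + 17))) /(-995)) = -24563565 /28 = -877270.18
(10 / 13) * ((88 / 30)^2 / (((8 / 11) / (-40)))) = -42592 / 117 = -364.03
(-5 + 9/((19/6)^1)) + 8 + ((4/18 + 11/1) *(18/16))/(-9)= 4.44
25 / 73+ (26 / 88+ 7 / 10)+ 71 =1161747 / 16060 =72.34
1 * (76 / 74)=38 / 37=1.03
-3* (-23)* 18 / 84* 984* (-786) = -11435626.29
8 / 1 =8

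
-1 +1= 0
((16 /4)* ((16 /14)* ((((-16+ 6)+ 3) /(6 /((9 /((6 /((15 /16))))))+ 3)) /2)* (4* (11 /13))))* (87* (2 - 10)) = 7349760 /1417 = 5186.85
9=9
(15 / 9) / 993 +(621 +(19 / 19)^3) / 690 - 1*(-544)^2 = -101382925162 / 342585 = -295935.10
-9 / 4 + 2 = -1 / 4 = -0.25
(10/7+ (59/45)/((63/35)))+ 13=8594/567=15.16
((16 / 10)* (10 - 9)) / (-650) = -4 / 1625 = -0.00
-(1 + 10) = -11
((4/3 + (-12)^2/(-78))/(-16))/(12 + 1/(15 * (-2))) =25/9334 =0.00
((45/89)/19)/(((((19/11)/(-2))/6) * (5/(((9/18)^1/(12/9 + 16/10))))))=-405/64258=-0.01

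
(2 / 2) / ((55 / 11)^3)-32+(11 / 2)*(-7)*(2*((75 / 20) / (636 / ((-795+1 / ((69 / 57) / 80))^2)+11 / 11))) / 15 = -7206553887949 / 140700834500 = -51.22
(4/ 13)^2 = 16/ 169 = 0.09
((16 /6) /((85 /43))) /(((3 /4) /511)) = 703136 /765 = 919.13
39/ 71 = 0.55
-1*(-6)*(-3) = -18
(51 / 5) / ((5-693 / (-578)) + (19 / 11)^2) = 1188946 / 1070335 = 1.11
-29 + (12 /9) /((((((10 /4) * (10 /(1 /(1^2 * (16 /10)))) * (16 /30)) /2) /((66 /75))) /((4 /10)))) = -7239 /250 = -28.96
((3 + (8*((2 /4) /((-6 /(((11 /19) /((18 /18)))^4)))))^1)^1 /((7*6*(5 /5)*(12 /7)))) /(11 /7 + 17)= 8005249 /3659413680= 0.00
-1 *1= -1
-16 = -16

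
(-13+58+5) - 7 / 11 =543 / 11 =49.36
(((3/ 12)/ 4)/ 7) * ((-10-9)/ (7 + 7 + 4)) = -19/ 2016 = -0.01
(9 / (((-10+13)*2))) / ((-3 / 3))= -3 / 2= -1.50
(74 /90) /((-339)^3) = -37 /1753119855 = -0.00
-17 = -17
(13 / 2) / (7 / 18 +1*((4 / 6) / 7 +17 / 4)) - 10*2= -22222 / 1193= -18.63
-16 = -16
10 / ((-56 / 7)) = -5 / 4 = -1.25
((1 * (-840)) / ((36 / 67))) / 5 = -938 / 3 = -312.67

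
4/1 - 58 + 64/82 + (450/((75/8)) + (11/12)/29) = -74021/14268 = -5.19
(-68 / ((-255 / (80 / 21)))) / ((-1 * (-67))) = 64 / 4221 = 0.02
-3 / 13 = -0.23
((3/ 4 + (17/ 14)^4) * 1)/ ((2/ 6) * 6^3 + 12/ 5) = 561665/ 14290752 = 0.04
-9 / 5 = -1.80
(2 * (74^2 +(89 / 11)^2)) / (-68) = -162.98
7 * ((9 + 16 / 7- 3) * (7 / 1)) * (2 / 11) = 812 / 11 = 73.82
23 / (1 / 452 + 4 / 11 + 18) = 114356 / 91315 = 1.25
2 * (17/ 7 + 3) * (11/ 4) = 29.86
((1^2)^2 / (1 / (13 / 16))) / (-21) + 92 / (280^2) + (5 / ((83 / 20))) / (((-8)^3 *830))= -243172519 / 6481171200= -0.04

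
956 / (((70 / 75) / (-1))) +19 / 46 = -329687 / 322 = -1023.87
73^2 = 5329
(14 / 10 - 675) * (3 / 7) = -10104 / 35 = -288.69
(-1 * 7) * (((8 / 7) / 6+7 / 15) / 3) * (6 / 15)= -46 / 75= -0.61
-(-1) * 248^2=61504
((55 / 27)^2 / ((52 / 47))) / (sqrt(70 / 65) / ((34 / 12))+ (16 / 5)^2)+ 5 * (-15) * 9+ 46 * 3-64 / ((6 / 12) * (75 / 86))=-382844026332161 / 560199485025-1510609375 * sqrt(182) / 1553619905136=-683.42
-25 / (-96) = 25 / 96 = 0.26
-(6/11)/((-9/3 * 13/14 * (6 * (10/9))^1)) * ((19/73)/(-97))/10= -399/50629150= -0.00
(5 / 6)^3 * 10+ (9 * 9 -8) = 8509 / 108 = 78.79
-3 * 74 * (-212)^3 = 2115244416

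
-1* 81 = -81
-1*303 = -303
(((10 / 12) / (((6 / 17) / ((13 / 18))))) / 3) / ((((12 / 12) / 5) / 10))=28.42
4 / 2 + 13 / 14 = 41 / 14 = 2.93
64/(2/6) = 192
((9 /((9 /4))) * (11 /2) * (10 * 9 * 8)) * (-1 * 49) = -776160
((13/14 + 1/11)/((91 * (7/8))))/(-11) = -628/539539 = -0.00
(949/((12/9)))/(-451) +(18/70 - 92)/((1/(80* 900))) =-83414093529/12628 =-6605487.29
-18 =-18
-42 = -42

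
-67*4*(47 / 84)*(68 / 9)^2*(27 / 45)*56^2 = -6523317248 / 405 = -16106956.17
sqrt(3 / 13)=sqrt(39) / 13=0.48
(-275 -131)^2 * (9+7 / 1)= 2637376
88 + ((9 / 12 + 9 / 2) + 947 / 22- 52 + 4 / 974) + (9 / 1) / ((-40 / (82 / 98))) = 883145057 / 10499720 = 84.11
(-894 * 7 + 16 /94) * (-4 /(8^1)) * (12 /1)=1764708 /47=37546.98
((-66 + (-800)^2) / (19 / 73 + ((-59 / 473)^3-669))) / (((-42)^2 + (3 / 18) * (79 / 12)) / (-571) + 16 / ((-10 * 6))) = 338734024247065832880 / 1188640313138734741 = 284.98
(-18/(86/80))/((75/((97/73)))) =-4656/15695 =-0.30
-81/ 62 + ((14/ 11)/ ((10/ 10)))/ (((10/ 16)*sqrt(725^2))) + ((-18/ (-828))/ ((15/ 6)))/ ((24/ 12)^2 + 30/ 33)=-999360338/ 767633625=-1.30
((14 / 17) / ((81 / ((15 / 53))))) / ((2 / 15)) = 175 / 8109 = 0.02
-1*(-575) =575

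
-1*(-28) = 28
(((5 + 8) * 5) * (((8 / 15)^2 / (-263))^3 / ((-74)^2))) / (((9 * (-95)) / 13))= 11075584 / 48508110513491203125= 0.00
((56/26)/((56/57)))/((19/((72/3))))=36/13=2.77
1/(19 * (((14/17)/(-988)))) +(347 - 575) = -2038/7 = -291.14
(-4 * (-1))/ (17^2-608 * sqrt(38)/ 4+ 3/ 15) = -3800 * sqrt(38)/ 4964471-7230/ 4964471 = -0.01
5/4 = 1.25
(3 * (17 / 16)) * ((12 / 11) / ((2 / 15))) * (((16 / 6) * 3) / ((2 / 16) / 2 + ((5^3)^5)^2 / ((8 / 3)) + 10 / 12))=110160 / 184401869773864746094223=0.00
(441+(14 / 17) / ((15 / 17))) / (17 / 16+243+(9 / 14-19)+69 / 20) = 742448 / 384981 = 1.93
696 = 696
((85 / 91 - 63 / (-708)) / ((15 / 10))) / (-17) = -21971 / 547638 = -0.04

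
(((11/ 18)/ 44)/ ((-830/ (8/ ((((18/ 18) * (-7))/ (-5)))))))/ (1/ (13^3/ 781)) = -2197/ 8167698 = -0.00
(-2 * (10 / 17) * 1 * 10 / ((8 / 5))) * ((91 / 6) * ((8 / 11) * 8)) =-364000 / 561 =-648.84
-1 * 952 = -952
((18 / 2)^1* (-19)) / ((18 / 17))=-323 / 2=-161.50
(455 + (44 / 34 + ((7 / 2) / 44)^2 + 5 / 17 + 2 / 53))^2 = 10151109774489035641 / 48683329294336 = 208513.06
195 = 195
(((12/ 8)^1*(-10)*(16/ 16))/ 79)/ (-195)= 1/ 1027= 0.00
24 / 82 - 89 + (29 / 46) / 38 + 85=-264507 / 71668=-3.69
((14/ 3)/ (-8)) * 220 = -385/ 3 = -128.33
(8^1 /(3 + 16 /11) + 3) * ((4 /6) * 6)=940 /49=19.18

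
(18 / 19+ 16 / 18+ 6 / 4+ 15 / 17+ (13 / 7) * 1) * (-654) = -26952539 / 6783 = -3973.54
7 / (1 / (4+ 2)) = 42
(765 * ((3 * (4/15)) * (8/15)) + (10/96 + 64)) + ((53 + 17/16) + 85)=15887/30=529.57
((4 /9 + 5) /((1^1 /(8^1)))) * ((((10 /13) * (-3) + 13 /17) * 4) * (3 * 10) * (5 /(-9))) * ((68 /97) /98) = 1091200 /34047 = 32.05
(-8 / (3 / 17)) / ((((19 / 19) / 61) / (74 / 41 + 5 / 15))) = -2181848 / 369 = -5912.87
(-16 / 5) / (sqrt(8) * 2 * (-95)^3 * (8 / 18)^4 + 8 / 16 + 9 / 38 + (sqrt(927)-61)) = 1994544 / (-1869885 * sqrt(103) + 37561725 + 83405440000 * sqrt(2)) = 0.00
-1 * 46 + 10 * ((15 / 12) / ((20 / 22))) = -129 / 4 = -32.25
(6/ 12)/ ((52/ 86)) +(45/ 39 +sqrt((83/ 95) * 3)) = sqrt(23655)/ 95 +103/ 52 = 3.60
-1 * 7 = -7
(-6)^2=36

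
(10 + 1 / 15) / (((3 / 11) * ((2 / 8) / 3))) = 6644 / 15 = 442.93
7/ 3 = 2.33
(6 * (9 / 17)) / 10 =27 / 85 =0.32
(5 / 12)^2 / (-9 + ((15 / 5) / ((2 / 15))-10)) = 25 / 504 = 0.05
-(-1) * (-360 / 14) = -180 / 7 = -25.71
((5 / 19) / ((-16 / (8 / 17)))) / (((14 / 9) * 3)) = -15 / 9044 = -0.00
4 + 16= 20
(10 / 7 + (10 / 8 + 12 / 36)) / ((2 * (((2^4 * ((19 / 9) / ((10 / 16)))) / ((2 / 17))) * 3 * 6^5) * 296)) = 1265 / 2664516943872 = 0.00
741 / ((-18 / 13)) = -3211 / 6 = -535.17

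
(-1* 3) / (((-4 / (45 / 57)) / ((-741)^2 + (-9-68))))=6176295 / 19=325068.16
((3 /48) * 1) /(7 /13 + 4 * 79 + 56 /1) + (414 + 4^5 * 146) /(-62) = -5808422589 /2402128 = -2418.03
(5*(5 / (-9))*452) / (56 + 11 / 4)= -9040 / 423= -21.37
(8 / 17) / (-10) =-4 / 85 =-0.05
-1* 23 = -23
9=9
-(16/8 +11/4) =-19/4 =-4.75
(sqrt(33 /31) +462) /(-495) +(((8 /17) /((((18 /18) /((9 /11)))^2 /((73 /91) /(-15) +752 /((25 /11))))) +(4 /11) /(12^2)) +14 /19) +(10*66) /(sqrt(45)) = -sqrt(1023) /15345 +44*sqrt(5) +332968982659 /3200897700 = 202.41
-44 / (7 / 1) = -44 / 7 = -6.29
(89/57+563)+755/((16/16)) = 75215/57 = 1319.56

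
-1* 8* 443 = -3544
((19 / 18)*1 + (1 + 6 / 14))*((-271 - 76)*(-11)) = 1194721 / 126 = 9481.91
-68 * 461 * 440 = -13793120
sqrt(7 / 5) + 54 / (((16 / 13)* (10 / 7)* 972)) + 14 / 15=2779 / 2880 + sqrt(35) / 5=2.15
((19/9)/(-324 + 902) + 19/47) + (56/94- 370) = -1919519/5202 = -369.00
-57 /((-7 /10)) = 570 /7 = 81.43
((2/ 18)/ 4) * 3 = 1/ 12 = 0.08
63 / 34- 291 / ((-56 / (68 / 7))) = 43593 / 833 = 52.33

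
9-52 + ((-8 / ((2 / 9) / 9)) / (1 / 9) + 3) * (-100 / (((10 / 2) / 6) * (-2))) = -174823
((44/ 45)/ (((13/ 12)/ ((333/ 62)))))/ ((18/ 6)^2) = 0.54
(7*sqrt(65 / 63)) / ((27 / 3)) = sqrt(455) / 27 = 0.79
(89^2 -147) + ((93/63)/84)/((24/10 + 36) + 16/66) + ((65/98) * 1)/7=7774.10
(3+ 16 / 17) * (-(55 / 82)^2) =-202675 / 114308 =-1.77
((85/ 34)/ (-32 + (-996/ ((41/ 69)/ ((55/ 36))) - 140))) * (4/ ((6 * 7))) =-205/ 2352987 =-0.00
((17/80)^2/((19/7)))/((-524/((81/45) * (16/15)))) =-6069/99560000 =-0.00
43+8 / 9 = 395 / 9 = 43.89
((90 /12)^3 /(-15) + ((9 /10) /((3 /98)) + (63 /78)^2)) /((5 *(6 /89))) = 386527 /67600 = 5.72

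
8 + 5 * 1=13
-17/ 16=-1.06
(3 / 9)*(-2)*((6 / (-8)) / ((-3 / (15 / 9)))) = -5 / 18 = -0.28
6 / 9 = 2 / 3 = 0.67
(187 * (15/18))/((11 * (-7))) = -85/42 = -2.02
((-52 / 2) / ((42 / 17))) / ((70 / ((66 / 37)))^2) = -0.01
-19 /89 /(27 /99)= -209 /267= -0.78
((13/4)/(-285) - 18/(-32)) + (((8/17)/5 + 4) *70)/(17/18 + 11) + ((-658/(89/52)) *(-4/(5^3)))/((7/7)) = 36.85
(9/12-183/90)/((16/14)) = -539/480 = -1.12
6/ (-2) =-3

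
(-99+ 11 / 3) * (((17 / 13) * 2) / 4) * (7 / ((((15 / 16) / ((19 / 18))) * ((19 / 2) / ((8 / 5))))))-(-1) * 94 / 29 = -4668658 / 58725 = -79.50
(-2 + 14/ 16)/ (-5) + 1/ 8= 7/ 20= 0.35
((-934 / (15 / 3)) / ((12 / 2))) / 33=-467 / 495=-0.94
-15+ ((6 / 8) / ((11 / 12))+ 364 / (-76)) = -3965 / 209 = -18.97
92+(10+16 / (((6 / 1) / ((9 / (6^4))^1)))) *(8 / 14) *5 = 22798 / 189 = 120.62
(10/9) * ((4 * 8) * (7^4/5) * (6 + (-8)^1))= -34147.56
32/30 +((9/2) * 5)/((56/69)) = 28.79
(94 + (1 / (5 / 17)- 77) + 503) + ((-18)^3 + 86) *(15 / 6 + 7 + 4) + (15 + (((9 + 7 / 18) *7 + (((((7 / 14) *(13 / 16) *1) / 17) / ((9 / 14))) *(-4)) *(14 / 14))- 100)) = -26202789 / 340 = -77067.03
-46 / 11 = -4.18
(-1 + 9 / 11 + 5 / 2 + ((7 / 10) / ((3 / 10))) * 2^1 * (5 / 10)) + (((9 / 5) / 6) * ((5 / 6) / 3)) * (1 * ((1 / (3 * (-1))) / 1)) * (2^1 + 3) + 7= 4559 / 396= 11.51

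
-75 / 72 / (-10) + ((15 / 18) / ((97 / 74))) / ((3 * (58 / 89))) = 173915 / 405072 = 0.43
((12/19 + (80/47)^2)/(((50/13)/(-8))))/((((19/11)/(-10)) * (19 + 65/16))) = 2710968832/1471293405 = 1.84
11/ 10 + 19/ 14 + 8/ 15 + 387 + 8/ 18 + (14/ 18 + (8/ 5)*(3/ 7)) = 123448/ 315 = 391.90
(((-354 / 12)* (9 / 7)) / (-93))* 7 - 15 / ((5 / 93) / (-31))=536415 / 62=8651.85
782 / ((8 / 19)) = 7429 / 4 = 1857.25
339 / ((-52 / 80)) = -6780 / 13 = -521.54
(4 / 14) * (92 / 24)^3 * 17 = 206839 / 756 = 273.60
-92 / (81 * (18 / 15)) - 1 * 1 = -473 / 243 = -1.95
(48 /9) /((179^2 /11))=176 /96123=0.00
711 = 711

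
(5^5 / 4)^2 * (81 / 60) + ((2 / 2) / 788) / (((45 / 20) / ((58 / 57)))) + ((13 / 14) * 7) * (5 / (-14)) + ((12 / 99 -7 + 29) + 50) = 410397690309239 / 498028608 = 824044.41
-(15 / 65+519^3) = -1817378670 / 13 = -139798359.23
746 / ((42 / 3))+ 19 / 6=2371 / 42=56.45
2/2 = 1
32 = 32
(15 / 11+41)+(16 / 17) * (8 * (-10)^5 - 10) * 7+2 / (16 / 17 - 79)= -1307897042504 / 248149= -5270611.78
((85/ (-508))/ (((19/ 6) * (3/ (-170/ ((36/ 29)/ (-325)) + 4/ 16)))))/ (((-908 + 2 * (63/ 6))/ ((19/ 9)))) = 136192015/ 72996552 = 1.87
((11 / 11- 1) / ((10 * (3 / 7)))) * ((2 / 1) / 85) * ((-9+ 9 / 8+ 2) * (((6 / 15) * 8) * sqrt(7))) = 0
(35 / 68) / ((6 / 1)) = 35 / 408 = 0.09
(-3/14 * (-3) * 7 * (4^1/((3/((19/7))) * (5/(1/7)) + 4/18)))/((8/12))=4617/6653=0.69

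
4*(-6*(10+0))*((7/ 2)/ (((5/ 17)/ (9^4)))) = -18738216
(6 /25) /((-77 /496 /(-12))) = 35712 /1925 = 18.55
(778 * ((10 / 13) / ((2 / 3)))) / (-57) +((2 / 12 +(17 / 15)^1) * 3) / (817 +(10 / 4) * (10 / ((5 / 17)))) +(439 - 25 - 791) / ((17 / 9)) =-215.33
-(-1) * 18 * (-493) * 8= -70992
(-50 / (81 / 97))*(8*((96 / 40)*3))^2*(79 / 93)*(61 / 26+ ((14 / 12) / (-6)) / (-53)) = -228678632960 / 576693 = -396534.44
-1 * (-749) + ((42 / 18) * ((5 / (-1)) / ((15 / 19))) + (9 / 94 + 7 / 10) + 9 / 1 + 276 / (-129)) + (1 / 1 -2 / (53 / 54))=3570915127 / 4820085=740.84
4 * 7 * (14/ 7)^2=112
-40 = -40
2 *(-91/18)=-91/9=-10.11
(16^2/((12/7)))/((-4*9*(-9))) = 112/243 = 0.46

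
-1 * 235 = -235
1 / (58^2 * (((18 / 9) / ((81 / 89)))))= 81 / 598792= 0.00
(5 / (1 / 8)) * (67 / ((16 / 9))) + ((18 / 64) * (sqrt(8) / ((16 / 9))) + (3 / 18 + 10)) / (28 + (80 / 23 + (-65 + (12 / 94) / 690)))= 1638479575 / 1087104-437805 * sqrt(2) / 46383104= 1507.18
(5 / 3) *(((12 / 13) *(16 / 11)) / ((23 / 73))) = 23360 / 3289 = 7.10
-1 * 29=-29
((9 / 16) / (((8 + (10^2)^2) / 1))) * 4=1 / 4448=0.00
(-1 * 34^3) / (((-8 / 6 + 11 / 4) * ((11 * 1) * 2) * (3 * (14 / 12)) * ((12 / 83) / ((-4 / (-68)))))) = -11288 / 77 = -146.60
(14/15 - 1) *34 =-34/15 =-2.27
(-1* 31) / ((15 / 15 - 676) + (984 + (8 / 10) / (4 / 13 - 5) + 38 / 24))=-113460 / 1136111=-0.10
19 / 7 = 2.71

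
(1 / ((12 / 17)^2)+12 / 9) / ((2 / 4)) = 481 / 72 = 6.68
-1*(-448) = 448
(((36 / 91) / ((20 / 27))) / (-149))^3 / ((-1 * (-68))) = -14348907 / 21188582704971500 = -0.00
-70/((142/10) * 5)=-70/71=-0.99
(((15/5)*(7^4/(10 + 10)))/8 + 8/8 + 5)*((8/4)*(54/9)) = 24489/40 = 612.22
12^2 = 144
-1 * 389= -389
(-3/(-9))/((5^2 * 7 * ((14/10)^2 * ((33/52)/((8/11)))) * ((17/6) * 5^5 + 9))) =832/6621264111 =0.00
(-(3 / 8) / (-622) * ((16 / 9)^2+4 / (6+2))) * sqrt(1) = 0.00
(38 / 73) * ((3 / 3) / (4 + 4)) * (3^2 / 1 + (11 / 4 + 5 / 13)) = 11989 / 15184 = 0.79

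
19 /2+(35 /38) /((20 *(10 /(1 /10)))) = 144407 /15200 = 9.50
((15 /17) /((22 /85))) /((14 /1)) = 75 /308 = 0.24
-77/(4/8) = -154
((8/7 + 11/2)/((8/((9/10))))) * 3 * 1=2511/1120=2.24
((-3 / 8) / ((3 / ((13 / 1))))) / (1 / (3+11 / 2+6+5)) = -507 / 16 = -31.69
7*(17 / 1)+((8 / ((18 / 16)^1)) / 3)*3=1135 / 9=126.11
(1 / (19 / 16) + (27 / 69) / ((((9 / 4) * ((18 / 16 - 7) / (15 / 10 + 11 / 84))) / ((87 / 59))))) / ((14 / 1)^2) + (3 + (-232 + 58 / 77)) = -1043554742957 / 4572125173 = -228.24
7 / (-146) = -7 / 146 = -0.05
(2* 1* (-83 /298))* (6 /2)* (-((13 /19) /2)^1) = 3237 /5662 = 0.57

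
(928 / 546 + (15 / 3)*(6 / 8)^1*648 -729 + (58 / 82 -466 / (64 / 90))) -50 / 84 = 62531513 / 59696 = 1047.50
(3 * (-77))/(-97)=231/97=2.38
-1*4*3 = -12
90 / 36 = 5 / 2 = 2.50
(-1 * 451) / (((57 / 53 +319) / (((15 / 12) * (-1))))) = 119515 / 67856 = 1.76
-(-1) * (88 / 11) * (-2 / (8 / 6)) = -12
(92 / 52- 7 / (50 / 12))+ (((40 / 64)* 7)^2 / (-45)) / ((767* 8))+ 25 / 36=69238163 / 88358400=0.78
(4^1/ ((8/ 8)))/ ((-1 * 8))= -1/ 2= -0.50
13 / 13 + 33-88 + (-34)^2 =1102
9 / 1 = 9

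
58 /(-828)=-29 /414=-0.07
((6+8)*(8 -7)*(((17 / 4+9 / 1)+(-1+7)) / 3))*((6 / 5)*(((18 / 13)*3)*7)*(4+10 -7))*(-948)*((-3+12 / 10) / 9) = 1352031912 / 325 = 4160098.19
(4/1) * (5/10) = 2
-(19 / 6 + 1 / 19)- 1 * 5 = -937 / 114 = -8.22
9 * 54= 486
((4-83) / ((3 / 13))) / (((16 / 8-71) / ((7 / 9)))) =7189 / 1863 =3.86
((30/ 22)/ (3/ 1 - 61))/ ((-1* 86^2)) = 15/ 4718648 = 0.00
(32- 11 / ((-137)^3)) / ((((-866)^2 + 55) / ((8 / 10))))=329133228 / 9642715174415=0.00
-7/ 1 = -7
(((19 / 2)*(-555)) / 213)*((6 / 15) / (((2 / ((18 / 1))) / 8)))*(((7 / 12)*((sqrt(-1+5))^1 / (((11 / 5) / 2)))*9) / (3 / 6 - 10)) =559440 / 781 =716.31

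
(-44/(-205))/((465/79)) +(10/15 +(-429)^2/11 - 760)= 15971.70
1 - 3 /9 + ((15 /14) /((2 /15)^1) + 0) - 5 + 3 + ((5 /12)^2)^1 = 6931 /1008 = 6.88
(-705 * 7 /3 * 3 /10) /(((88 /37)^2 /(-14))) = 9458421 /7744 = 1221.39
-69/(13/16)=-1104/13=-84.92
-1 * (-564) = 564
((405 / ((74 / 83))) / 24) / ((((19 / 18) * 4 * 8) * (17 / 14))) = 0.46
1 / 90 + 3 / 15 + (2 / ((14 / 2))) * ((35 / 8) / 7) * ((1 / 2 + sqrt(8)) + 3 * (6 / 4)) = 5 * sqrt(2) / 14 + 1391 / 1260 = 1.61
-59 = -59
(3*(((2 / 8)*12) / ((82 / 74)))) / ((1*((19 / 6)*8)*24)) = 333 / 24928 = 0.01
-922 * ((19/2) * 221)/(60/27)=-871082.55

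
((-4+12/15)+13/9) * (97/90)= -7663/4050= -1.89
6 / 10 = 3 / 5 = 0.60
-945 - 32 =-977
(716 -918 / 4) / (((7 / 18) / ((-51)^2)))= 3253851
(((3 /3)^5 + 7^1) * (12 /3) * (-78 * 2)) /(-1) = 4992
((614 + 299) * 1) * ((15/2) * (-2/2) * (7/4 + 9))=-588885/8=-73610.62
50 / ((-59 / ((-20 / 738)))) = 0.02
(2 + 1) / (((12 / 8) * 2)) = 1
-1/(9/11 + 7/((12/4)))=-0.32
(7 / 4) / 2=7 / 8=0.88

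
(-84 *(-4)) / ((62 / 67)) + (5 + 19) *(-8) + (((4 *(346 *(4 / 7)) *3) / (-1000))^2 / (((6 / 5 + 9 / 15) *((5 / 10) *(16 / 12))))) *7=138292176 / 678125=203.93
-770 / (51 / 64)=-49280 / 51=-966.27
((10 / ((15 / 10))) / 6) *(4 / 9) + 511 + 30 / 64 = 1327007 / 2592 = 511.96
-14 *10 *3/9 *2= -280/3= -93.33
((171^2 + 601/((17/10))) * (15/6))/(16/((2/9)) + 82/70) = 88043725/87074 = 1011.14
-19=-19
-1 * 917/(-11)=83.36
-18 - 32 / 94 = -862 / 47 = -18.34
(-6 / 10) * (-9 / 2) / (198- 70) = 27 / 1280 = 0.02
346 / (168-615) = -346 / 447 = -0.77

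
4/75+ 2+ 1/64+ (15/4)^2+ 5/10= 79831/4800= 16.63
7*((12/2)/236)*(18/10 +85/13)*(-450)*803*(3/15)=-82257714/767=-107246.04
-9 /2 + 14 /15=-107 /30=-3.57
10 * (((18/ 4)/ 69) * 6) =3.91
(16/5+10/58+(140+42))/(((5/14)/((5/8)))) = 188153/580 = 324.40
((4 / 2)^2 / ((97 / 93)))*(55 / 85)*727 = 2974884 / 1649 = 1804.05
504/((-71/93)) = -46872/71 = -660.17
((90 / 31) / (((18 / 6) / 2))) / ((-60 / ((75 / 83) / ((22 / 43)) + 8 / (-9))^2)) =-207849889 / 8372367036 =-0.02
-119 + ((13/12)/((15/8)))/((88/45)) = -5223/44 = -118.70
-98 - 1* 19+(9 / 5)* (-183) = -2232 / 5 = -446.40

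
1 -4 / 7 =3 / 7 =0.43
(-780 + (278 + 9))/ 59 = -493/ 59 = -8.36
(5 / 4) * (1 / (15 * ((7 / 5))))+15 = 1265 / 84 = 15.06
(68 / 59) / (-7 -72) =-68 / 4661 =-0.01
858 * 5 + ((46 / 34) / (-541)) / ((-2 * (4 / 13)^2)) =1262568047 / 294304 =4290.01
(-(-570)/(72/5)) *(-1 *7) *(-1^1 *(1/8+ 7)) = 63175/32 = 1974.22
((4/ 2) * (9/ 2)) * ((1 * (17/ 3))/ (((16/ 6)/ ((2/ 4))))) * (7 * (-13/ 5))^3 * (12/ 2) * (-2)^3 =2767112.71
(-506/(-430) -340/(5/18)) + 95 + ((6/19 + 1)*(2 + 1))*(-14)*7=-6187408/4085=-1514.67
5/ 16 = 0.31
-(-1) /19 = 1 /19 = 0.05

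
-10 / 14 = -5 / 7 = -0.71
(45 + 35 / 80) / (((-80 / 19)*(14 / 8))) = -6.17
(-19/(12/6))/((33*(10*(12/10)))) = -19/792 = -0.02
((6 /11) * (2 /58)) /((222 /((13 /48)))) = 13 /566544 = 0.00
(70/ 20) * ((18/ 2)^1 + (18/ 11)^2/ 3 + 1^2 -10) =378/ 121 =3.12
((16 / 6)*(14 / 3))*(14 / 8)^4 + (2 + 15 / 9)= 17335 / 144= 120.38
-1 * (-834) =834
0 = 0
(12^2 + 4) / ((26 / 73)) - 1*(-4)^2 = 5194 / 13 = 399.54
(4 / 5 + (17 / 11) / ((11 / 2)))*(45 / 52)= 2943 / 3146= 0.94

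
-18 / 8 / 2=-9 / 8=-1.12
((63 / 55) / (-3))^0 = 1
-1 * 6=-6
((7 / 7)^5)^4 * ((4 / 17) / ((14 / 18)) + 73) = 8723 / 119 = 73.30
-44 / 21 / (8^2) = -0.03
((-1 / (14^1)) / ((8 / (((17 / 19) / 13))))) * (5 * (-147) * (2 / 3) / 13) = 595 / 25688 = 0.02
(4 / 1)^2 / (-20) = -4 / 5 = -0.80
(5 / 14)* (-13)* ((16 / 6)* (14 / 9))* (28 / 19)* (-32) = 465920 / 513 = 908.23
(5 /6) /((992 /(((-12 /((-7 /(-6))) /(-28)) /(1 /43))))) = 645 /48608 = 0.01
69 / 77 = 0.90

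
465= 465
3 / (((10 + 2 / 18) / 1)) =27 / 91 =0.30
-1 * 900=-900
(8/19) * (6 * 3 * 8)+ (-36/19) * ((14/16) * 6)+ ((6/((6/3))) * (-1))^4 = 2502/19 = 131.68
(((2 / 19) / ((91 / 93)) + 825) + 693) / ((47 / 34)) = 89243472 / 81263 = 1098.21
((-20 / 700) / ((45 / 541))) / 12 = -541 / 18900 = -0.03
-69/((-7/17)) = 1173/7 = 167.57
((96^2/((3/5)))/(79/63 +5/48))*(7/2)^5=8131898880/1369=5940028.40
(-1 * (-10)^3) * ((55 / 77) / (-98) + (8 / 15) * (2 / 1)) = 1090100 / 1029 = 1059.38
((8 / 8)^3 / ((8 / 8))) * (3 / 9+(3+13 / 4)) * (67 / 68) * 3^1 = 5293 / 272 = 19.46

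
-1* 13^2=-169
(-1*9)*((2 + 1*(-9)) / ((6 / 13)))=273 / 2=136.50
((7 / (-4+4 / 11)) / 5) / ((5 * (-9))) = 77 / 9000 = 0.01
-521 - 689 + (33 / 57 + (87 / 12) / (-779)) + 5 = -1204.43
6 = 6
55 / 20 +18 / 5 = 127 / 20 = 6.35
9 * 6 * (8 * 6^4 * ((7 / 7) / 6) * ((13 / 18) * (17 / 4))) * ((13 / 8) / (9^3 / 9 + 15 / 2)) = 310284 / 59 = 5259.05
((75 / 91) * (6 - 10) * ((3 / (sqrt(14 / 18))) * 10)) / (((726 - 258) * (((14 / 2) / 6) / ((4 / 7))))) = -0.12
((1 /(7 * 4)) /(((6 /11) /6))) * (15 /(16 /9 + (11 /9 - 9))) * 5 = -275 /56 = -4.91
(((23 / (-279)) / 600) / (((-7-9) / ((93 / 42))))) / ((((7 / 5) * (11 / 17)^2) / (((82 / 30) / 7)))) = 272527 / 21515155200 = 0.00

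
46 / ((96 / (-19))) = -437 / 48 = -9.10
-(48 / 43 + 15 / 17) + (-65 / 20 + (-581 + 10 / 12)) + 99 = -4266835 / 8772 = -486.42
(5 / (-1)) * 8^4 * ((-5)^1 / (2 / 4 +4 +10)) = 204800 / 29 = 7062.07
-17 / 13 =-1.31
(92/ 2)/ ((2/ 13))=299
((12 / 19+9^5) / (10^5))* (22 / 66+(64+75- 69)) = 78909991 / 1900000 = 41.53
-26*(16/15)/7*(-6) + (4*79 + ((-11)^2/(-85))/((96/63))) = 6451461/19040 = 338.84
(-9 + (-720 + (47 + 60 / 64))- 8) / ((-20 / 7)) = 15435 / 64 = 241.17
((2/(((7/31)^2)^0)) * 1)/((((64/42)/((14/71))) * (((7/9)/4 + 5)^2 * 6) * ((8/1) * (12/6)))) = 3969/39724784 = 0.00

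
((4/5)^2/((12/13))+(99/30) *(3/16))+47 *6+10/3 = 687949/2400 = 286.65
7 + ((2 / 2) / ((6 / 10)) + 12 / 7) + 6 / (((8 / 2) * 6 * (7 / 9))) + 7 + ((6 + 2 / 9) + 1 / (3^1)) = 6113 / 252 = 24.26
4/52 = 1/13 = 0.08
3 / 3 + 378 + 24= 403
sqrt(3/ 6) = sqrt(2)/ 2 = 0.71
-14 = -14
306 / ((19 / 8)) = 2448 / 19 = 128.84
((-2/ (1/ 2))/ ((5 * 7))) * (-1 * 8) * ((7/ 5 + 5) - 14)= -1216/ 175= -6.95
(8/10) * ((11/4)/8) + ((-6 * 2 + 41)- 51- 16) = -1509/40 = -37.72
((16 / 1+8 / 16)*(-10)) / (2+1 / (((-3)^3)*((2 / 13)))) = -1782 / 19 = -93.79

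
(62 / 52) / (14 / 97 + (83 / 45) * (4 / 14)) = 947205 / 533312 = 1.78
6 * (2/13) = 0.92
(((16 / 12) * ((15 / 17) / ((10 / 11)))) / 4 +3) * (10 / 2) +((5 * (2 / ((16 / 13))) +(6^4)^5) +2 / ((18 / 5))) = 4475137930637113589 / 1224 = 3656158440063001.30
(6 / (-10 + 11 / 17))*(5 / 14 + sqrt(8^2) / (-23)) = -51 / 8533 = -0.01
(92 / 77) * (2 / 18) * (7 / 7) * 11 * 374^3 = 4812853408 / 63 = 76394498.54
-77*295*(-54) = 1226610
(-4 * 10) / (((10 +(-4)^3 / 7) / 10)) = -1400 / 3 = -466.67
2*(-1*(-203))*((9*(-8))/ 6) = -4872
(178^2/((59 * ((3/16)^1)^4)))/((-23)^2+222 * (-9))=-2076442624/7020351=-295.77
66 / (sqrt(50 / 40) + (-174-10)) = -48576 / 135419-132 * sqrt(5) / 135419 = -0.36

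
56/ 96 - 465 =-5573/ 12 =-464.42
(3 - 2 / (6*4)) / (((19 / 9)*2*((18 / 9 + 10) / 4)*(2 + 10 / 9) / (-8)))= -45 / 76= -0.59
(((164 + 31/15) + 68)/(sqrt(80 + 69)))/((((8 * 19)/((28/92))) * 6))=24577 * sqrt(149)/46881360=0.01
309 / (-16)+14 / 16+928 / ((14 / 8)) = 57327 / 112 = 511.85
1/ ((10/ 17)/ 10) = 17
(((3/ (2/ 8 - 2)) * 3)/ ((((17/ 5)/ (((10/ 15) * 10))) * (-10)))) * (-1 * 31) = -3720/ 119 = -31.26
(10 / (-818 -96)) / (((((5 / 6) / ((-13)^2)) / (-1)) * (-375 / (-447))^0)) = 1014 / 457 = 2.22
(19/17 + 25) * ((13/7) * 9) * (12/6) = 873.08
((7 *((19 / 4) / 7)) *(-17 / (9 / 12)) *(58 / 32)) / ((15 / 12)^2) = -9367 / 75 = -124.89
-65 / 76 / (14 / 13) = -845 / 1064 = -0.79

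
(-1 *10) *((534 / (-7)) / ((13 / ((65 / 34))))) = 13350 / 119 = 112.18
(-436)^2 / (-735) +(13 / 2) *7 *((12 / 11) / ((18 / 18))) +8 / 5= -335362 / 1617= -207.40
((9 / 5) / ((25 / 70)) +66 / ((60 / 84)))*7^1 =17052 / 25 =682.08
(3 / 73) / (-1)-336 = -24531 / 73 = -336.04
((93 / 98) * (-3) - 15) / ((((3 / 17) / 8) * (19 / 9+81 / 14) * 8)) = -89199 / 6965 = -12.81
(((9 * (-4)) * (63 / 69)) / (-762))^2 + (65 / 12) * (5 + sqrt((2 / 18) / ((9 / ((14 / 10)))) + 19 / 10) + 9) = 13 * sqrt(15530) / 216 + 3882264911 / 51193446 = 83.34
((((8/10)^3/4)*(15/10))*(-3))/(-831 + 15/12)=0.00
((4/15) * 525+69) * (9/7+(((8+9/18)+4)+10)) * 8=278388/7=39769.71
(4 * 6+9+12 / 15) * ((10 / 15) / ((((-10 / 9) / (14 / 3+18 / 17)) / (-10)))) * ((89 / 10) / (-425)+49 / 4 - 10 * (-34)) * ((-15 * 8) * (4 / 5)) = -7091774234688 / 180625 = -39262417.91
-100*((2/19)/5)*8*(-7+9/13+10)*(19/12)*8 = -10240/13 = -787.69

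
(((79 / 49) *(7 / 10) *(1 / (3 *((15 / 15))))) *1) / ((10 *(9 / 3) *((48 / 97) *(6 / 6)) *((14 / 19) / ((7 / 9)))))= 145597 / 5443200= 0.03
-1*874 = -874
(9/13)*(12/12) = 9/13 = 0.69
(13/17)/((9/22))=286/153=1.87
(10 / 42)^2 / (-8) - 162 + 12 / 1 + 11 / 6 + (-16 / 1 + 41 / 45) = -2879953 / 17640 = -163.26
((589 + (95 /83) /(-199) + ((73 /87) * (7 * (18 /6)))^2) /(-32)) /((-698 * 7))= 1784933585 /310264841792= 0.01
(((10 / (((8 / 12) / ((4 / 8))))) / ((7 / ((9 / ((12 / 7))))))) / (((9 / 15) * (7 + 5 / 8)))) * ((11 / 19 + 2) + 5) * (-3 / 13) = -32400 / 15067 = -2.15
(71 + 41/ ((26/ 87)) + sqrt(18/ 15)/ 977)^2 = 5413 * sqrt(30)/ 63505 + 139841214139061/ 3226308020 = 43344.50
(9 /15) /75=1 /125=0.01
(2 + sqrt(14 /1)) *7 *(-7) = -49 *sqrt(14) - 98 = -281.34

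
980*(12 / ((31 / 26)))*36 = 11007360 / 31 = 355076.13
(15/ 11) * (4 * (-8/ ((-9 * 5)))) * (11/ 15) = 32/ 45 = 0.71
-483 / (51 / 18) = -2898 / 17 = -170.47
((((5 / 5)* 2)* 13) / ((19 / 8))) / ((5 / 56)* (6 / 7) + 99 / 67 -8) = -2731456 / 1608293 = -1.70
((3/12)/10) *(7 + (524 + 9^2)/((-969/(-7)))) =5509/19380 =0.28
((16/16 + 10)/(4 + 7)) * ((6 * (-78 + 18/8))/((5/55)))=-9999/2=-4999.50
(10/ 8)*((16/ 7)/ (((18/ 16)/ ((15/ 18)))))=2.12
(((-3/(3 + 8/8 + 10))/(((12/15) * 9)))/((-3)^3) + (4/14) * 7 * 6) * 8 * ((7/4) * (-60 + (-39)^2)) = 26510819/108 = 245470.55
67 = 67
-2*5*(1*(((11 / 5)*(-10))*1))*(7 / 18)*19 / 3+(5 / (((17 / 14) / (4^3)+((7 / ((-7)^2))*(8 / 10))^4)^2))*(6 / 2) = 15140181990799028870 / 365077277346123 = 41471.17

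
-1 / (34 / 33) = -33 / 34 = -0.97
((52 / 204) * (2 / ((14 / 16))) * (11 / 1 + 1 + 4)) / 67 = 3328 / 23919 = 0.14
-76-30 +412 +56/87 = 26678/87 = 306.64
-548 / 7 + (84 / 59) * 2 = -31156 / 413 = -75.44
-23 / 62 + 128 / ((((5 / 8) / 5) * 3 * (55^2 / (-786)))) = -89.06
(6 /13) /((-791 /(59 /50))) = -177 /257075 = -0.00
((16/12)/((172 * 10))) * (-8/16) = -1/2580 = -0.00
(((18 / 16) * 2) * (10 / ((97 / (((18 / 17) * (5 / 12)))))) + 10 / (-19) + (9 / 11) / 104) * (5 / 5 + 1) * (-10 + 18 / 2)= 0.83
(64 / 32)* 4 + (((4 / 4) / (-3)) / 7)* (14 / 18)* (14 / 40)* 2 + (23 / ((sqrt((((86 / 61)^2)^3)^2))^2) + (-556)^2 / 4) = 1707857686821811341204427734289 / 22096077445654314246696960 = 77292.35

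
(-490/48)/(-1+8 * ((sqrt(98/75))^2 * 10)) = -1225/12424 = -0.10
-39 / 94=-0.41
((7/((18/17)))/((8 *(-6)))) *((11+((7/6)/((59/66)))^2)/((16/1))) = -438515/4010112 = -0.11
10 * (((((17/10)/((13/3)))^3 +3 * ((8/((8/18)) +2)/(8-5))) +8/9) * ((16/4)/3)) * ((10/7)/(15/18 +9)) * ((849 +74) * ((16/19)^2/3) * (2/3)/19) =60232335337472/193888737315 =310.65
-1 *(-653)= 653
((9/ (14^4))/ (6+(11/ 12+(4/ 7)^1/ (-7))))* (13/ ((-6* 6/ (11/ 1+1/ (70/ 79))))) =-33111/ 220562720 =-0.00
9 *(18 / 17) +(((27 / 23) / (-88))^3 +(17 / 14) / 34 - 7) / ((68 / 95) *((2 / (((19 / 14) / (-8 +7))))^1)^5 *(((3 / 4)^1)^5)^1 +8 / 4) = 195849976211766221487 / 190173592143728714752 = 1.03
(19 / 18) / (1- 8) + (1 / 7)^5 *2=-45583 / 302526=-0.15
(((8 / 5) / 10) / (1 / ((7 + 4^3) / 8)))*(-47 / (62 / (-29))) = 96773 / 3100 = 31.22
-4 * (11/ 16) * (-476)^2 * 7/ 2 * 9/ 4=-9813573/ 2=-4906786.50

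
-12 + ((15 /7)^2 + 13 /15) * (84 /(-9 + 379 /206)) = -66532 /875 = -76.04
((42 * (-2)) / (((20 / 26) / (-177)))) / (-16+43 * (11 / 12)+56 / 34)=771.17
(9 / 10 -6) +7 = 19 / 10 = 1.90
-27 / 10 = -2.70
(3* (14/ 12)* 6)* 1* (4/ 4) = 21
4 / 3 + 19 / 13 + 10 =499 / 39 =12.79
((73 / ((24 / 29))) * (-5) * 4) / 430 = -2117 / 516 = -4.10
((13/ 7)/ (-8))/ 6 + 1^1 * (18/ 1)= 6035/ 336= 17.96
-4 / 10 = -2 / 5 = -0.40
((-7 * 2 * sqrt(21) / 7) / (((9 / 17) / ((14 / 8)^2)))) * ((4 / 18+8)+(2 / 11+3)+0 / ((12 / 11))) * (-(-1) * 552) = -21630511 * sqrt(21) / 297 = -333749.00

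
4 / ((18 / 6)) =1.33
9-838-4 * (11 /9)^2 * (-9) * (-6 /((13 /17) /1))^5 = -594057922729 /371293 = -1599970.70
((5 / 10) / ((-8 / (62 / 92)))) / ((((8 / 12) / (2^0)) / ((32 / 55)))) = -93 / 2530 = -0.04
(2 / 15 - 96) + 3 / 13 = -95.64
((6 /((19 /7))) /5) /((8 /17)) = 357 /380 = 0.94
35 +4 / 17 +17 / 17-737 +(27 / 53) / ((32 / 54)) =-10089831 / 14416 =-699.91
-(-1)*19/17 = 19/17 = 1.12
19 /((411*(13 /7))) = 133 /5343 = 0.02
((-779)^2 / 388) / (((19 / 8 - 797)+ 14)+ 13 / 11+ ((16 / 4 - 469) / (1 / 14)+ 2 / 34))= -226958534 / 1057777143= -0.21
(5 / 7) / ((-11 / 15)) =-75 / 77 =-0.97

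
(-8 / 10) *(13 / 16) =-13 / 20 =-0.65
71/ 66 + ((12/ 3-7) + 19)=1127/ 66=17.08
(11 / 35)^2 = 0.10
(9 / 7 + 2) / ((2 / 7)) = 23 / 2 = 11.50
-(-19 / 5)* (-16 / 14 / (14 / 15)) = -228 / 49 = -4.65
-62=-62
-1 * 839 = -839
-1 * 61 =-61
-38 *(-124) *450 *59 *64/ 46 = 4003315200/ 23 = 174057182.61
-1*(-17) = 17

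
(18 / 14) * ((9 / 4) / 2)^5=531441 / 229376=2.32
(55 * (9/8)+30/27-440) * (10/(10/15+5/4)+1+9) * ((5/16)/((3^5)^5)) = -23751875/11224879497900864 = -0.00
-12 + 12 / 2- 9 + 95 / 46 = -595 / 46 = -12.93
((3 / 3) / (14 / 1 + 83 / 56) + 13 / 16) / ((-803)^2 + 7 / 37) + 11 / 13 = 3640536632807 / 4302445467840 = 0.85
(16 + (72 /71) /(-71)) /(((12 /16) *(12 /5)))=402920 /45369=8.88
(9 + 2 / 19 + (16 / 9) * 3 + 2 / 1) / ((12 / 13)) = 17.81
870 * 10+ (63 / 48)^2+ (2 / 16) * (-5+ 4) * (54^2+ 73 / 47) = 100311127 / 12032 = 8337.03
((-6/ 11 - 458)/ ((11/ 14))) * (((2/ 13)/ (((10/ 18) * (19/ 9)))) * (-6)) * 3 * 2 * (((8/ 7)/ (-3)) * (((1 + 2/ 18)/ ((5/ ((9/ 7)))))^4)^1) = -193093632/ 27599495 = -7.00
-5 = -5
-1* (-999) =999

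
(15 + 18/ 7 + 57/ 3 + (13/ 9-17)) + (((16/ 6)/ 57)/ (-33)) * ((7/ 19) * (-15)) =584396/ 27797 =21.02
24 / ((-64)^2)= 3 / 512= 0.01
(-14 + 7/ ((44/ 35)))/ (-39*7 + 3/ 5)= 0.03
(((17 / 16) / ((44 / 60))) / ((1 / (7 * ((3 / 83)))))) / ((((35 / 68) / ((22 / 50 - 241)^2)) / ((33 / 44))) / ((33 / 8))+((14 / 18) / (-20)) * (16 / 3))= -15874899378075 / 8981740621856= -1.77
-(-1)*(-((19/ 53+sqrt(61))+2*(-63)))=6659/ 53 -sqrt(61)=117.83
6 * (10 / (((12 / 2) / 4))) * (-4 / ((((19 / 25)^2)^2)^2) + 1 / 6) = -72902516239180 / 50950689123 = -1430.84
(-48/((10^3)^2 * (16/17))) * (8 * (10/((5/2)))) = -51/31250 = -0.00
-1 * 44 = -44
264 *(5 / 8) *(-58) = -9570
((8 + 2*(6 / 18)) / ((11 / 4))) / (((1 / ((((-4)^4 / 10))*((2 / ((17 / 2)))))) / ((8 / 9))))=425984 / 25245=16.87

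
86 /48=43 /24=1.79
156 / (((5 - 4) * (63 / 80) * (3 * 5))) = 832 / 63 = 13.21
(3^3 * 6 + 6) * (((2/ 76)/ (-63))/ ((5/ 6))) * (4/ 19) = -32/ 1805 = -0.02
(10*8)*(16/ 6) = 640/ 3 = 213.33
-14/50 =-7/25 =-0.28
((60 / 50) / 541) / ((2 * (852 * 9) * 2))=1 / 13827960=0.00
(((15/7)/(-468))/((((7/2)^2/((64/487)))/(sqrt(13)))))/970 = -32 *sqrt(13)/631916103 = -0.00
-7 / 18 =-0.39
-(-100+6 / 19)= 99.68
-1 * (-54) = 54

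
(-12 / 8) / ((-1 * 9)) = 1 / 6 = 0.17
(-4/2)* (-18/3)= 12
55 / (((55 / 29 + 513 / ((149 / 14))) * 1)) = 237655 / 216473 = 1.10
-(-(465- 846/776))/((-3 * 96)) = -59999/37248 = -1.61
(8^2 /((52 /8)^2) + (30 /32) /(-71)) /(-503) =-0.00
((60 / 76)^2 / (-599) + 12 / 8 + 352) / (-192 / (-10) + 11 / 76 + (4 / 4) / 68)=12994844455 / 711665311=18.26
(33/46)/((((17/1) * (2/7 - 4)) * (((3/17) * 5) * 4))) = -77/23920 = -0.00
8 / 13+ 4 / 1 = 60 / 13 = 4.62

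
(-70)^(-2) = 1 / 4900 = 0.00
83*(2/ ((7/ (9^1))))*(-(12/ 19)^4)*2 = -61959168/ 912247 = -67.92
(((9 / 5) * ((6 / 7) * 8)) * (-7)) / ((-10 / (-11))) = -2376 / 25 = -95.04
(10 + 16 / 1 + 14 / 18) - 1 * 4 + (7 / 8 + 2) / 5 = 8407 / 360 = 23.35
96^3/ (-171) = -98304/ 19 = -5173.89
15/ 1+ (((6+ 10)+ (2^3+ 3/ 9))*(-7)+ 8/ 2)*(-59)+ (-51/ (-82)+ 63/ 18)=1209433/ 123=9832.79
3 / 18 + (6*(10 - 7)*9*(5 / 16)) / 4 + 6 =1807 / 96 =18.82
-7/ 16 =-0.44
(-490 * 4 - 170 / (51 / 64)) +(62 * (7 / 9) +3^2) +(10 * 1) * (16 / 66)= -209255 / 99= -2113.69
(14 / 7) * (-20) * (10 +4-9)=-200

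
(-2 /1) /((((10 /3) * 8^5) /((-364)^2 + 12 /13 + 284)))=-647307 /266240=-2.43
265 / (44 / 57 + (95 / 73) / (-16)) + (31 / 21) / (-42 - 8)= 18523346713 / 48275850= 383.70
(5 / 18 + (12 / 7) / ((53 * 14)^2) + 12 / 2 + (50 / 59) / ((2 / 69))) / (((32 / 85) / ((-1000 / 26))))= -386110825128125 / 106415212176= -3628.34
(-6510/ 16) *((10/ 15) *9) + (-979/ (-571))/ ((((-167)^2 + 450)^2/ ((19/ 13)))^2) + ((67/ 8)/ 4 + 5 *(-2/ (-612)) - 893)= -59727813121650170171848945367/ 17924761484372084512970592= -3332.14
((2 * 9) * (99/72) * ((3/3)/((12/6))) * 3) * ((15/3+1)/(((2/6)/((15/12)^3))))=334125/256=1305.18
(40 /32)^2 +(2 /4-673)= -10735 /16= -670.94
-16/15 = -1.07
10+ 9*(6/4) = 47/2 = 23.50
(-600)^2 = 360000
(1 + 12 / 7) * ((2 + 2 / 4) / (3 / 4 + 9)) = 190 / 273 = 0.70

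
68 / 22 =34 / 11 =3.09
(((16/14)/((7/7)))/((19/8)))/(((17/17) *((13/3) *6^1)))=32/1729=0.02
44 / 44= 1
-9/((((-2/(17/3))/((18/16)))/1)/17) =7803/16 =487.69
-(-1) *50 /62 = 25 /31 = 0.81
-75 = -75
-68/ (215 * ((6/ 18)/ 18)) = -3672/ 215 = -17.08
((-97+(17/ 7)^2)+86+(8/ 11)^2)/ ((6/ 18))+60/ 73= -5582226/ 432817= -12.90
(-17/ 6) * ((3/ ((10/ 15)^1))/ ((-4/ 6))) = 153/ 8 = 19.12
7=7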